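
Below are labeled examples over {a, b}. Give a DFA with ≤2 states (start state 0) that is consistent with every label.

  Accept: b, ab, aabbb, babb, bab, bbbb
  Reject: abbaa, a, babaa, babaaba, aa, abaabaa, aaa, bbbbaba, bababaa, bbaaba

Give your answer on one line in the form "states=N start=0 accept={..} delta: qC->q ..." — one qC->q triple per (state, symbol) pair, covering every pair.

State merging on the prefix tree: take the shortest (then alphabetical) example prefix whose next move is undefined and point that move at state 0, else 1, else 2, ...; a target is out if some Accept/Reject pair would then sit in one state with the same input left (inseparable). If every existing state is out, open a new one.
a: 0a undefined. 0a->0: ok.
b: 0b undefined. 0b->0: no, b/abbaa meet in 0. Open state 1: 0b->1.
ba: 1a undefined. 1a->0: ok.
bb: 1b undefined. 1b->0: no, babb/abbaa meet in 0. 1b->1: ok.
All examples now run through 2 states with every (state, symbol) defined. Accept strings end in {1}, Reject strings end in {0}; accept={1}.

states=2 start=0 accept={1} delta: 0a->0 0b->1 1a->0 1b->1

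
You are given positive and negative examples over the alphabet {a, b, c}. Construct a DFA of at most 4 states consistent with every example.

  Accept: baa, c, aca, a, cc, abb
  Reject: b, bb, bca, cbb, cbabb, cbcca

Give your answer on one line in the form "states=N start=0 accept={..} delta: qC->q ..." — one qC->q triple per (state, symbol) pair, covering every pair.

states=4 start=0 accept={1,2} delta: 0a->1 0b->0 0c->2 1a->1 1b->1 1c->0 2a->0 2b->3 2c->1 3a->0 3b->0 3c->0

Grow the machine one transition at a time. Run the examples from 0; the earliest place one falls off (shortest prefix, ties alphabetical) gets sent to the lowest-numbered state that keeps every Accept/Reject pair distinguishable — a pair clashes when both reach the same state with identical unread suffix — and to a fresh state only if none does.
a: 0a undefined. 0a->0: no, abb/bb meet in 0 with "bb" left. Open state 1: 0a->1.
b: 0b undefined. 0b->0: ok.
c: 0c undefined. 0c->0: no, c/b meet in 0. 0c->1: no, baa/bca meet in 1 with "a" left. Open state 2: 0c->2.
ab: 1b undefined. 1b->0: no, abb/b meet in 0. 1b->1: ok.
ac: 1c undefined. 1c->0: ok.
cb: 2b undefined. 2b->0: no, aca/cbabb meet in 1. 2b->1: no, aca/cbb meet in 1. 2b->2: no, c/cbb meet in 2. Open state 3: 2b->3.
cc: 2c undefined. 2c->0: no, cc/b meet in 0. 2c->1: ok.
baa: 1a undefined. 1a->0: no, baa/b meet in 0. 1a->1: ok.
bca: 2a undefined. 2a->0: ok.
cba: 3a undefined. 3a->0: ok.
cbb: 3b undefined. 3b->0: ok.
cbc: 3c undefined. 3c->0: ok.
All examples now run through 4 states with every (state, symbol) defined. Accept strings end in {1,2}, Reject strings end in {0}; accept={1,2}.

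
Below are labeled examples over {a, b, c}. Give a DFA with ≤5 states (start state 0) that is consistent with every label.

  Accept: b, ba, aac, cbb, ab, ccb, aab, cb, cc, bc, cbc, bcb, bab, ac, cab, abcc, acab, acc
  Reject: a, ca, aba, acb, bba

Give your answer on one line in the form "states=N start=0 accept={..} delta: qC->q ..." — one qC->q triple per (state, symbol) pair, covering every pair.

Grow the machine one transition at a time. Run the examples from 0; the earliest place one falls off (shortest prefix, ties alphabetical) gets sent to the lowest-numbered state that keeps every Accept/Reject pair distinguishable — a pair clashes when both reach the same state with identical unread suffix — and to a fresh state only if none does.
a: 0a undefined. 0a->0: no, ba/aba meet in 0 with "ba" left. Open state 1: 0a->1.
b: 0b undefined. 0b->0: no, ba/a meet in 1. 0b->1: no, b/a meet in 1. Open state 2: 0b->2.
c: 0c undefined. 0c->0: ok.
aa: 1a undefined. 1a->0: ok.
ab: 1b undefined. 1b->0: ok.
ac: 1c undefined. 1c->0: no, b/acb meet in 2. 1c->1: no, aac/acb meet in 0. 1c->2: no, cbb/acb meet in 2 with "b" left. Open state 3: 1c->3.
ba: 2a undefined. 2a->0: ok.
bb: 2b undefined. 2b->0: ok.
bc: 2c undefined. 2c->0: ok.
aca: 3a undefined. 3a->0: ok.
acb: 3b undefined. 3b->0: no, ba/acb meet in 0. 3b->1: ok.
acc: 3c undefined. 3c->0: ok.
All examples now run through 4 states with every (state, symbol) defined. Accept strings end in {0,2,3}, Reject strings end in {1}; accept={0,2,3}.

states=4 start=0 accept={0,2,3} delta: 0a->1 0b->2 0c->0 1a->0 1b->0 1c->3 2a->0 2b->0 2c->0 3a->0 3b->1 3c->0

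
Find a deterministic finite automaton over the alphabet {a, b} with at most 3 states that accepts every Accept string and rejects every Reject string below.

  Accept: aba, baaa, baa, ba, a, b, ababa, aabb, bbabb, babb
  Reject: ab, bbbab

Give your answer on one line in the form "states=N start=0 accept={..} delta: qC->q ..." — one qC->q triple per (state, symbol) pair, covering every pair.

Fold the examples into a partial DFA from state 0: repeatedly fix the first undefined (state, symbol) met by the shortest-then-alphabetical prefix, trying targets in increasing order and rejecting any under which an Accept and a Reject string meet in one state with the same remainder; add a state when all current targets are rejected. Accepting states are where Accept strings end.
a: 0a undefined. 0a->0: no, b/ab meet in 0 with "b" left. Open state 1: 0a->1.
b: 0b undefined. 0b->0: ok.
aa: 1a undefined. 1a->0: ok.
ab: 1b undefined. 1b->0: no, baa/ab meet in 0. 1b->1: no, baaa/ab meet in 1. Open state 2: 1b->2.
aba: 2a undefined. 2a->0: ok.
babb: 2b undefined. 2b->0: ok.
All examples now run through 3 states with every (state, symbol) defined. Accept strings end in {0,1}, Reject strings end in {2}; accept={0,1}.

states=3 start=0 accept={0,1} delta: 0a->1 0b->0 1a->0 1b->2 2a->0 2b->0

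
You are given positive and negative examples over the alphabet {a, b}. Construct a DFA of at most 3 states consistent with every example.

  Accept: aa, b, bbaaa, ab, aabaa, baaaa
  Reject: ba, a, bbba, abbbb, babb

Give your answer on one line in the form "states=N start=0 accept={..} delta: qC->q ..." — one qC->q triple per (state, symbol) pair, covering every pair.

Grow the machine one transition at a time. Run the examples from 0; the earliest place one falls off (shortest prefix, ties alphabetical) gets sent to the lowest-numbered state that keeps every Accept/Reject pair distinguishable — a pair clashes when both reach the same state with identical unread suffix — and to a fresh state only if none does.
a: 0a undefined. 0a->0: no, aa/a meet in 0. Open state 1: 0a->1.
b: 0b undefined. 0b->0: ok.
aa: 1a undefined. 1a->0: no, bbaaa/ba meet in 1. 1a->1: no, aa/ba meet in 1. Open state 2: 1a->2.
ab: 1b undefined. 1b->0: no, b/abbbb meet in 0. 1b->1: no, ab/ba meet in 1. 1b->2: ok.
aab: 2b undefined. 2b->0: no, b/abbbb meet in 0. 2b->1: ok.
baaa: 2a undefined. 2a->0: no, baaaa/ba meet in 1. 2a->1: no, bbaaa/ba meet in 1. 2a->2: ok.
All examples now run through 3 states with every (state, symbol) defined. Accept strings end in {0,2}, Reject strings end in {1}; accept={0,2}.

states=3 start=0 accept={0,2} delta: 0a->1 0b->0 1a->2 1b->2 2a->2 2b->1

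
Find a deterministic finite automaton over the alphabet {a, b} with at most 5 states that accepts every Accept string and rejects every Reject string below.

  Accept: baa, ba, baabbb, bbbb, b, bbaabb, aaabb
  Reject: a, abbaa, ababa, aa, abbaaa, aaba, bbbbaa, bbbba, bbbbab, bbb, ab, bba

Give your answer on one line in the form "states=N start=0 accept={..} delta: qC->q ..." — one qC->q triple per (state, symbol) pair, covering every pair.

states=4 start=0 accept={0,2} delta: 0a->1 0b->2 1a->1 1b->3 2a->2 2b->1 3a->1 3b->0

Grow the machine one transition at a time. Run the examples from 0; the earliest place one falls off (shortest prefix, ties alphabetical) gets sent to the lowest-numbered state that keeps every Accept/Reject pair distinguishable — a pair clashes when both reach the same state with identical unread suffix — and to a fresh state only if none does.
a: 0a undefined. 0a->0: no, ba/aaba meet in 0 with "ba" left. Open state 1: 0a->1.
b: 0b undefined. 0b->0: no, baa/aa meet in 1 with "a" left. 0b->1: no, ba/aa meet in 1 with "a" left. Open state 2: 0b->2.
aa: 1a undefined. 1a->0: no, ba/aaba meet in 2 with "a" left. 1a->1: ok.
ab: 1b undefined. 1b->0: no, baa/abbaa meet in 2 with "aa" left. 1b->1: no, aaabb/a meet in 1. 1b->2: no, ba/aaba meet in 2 with "a" left. Open state 3: 1b->3.
ba: 2a undefined. 2a->0: no, baa/a meet in 1. 2a->1: no, baa/a meet in 1. 2a->2: ok.
bb: 2b undefined. 2b->0: no, baa/bbb meet in 2. 2b->1: ok.
aba: 3a undefined. 3a->0: no, baa/ababa meet in 2. 3a->1: ok.
abb: 3b undefined. 3b->0: ok.
All examples now run through 4 states with every (state, symbol) defined. Accept strings end in {0,2}, Reject strings end in {1,3}; accept={0,2}.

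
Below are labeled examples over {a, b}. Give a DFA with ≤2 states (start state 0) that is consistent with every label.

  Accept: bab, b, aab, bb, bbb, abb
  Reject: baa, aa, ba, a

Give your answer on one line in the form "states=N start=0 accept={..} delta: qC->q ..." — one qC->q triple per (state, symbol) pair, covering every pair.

Fold the examples into a partial DFA from state 0: repeatedly fix the first undefined (state, symbol) met by the shortest-then-alphabetical prefix, trying targets in increasing order and rejecting any under which an Accept and a Reject string meet in one state with the same remainder; add a state when all current targets are rejected. Accepting states are where Accept strings end.
a: 0a undefined. 0a->0: ok.
b: 0b undefined. 0b->0: no, bab/baa meet in 0. Open state 1: 0b->1.
ba: 1a undefined. 1a->0: ok.
bb: 1b undefined. 1b->0: no, bb/baa meet in 0. 1b->1: ok.
All examples now run through 2 states with every (state, symbol) defined. Accept strings end in {1}, Reject strings end in {0}; accept={1}.

states=2 start=0 accept={1} delta: 0a->0 0b->1 1a->0 1b->1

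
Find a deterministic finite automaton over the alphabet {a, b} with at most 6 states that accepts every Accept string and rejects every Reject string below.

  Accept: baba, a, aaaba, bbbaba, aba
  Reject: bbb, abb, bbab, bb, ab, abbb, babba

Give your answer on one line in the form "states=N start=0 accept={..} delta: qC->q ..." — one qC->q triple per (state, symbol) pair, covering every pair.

Grow the machine one transition at a time. Run the examples from 0; the earliest place one falls off (shortest prefix, ties alphabetical) gets sent to the lowest-numbered state that keeps every Accept/Reject pair distinguishable — a pair clashes when both reach the same state with identical unread suffix — and to a fresh state only if none does.
a: 0a undefined. 0a->0: ok.
b: 0b undefined. 0b->0: no, baba/bbb meet in 0. Open state 1: 0b->1.
ba: 1a undefined. 1a->0: ok.
bb: 1b undefined. 1b->0: no, baba/abb meet in 0. 1b->1: no, baba/babba meet in 0. Open state 2: 1b->2.
bba: 2a undefined. 2a->0: no, baba/babba meet in 0. 2a->1: ok.
bbb: 2b undefined. 2b->0: no, baba/bbb meet in 0. 2b->1: ok.
All examples now run through 3 states with every (state, symbol) defined. Accept strings end in {0}, Reject strings end in {1,2}; accept={0}.

states=3 start=0 accept={0} delta: 0a->0 0b->1 1a->0 1b->2 2a->1 2b->1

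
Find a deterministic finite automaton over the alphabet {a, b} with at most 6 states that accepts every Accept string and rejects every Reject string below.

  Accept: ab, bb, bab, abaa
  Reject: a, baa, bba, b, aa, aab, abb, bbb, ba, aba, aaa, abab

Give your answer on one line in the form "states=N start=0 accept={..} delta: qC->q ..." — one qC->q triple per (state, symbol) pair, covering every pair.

Grow the machine one transition at a time. Run the examples from 0; the earliest place one falls off (shortest prefix, ties alphabetical) gets sent to the lowest-numbered state that keeps every Accept/Reject pair distinguishable — a pair clashes when both reach the same state with identical unread suffix — and to a fresh state only if none does.
a: 0a undefined. 0a->0: no, ab/b meet in 0 with "b" left. Open state 1: 0a->1.
b: 0b undefined. 0b->0: no, bb/b meet in 0. 0b->1: no, bab/aab meet in 1 with "ab" left. Open state 2: 0b->2.
aa: 1a undefined. 1a->0: ok.
ab: 1b undefined. 1b->0: no, ab/aa meet in 0. 1b->1: no, ab/a meet in 1. 1b->2: no, ab/b meet in 2. Open state 3: 1b->3.
ba: 2a undefined. 2a->0: no, bab/b meet in 2. 2a->1: ok.
bb: 2b undefined. 2b->0: no, bb/baa meet in 0. 2b->1: no, ab/bbb meet in 3. 2b->2: no, bb/b meet in 2. 2b->3: ok.
aba: 3a undefined. 3a->0: no, abaa/a meet in 1. 3a->1: no, ab/abab meet in 3. 3a->2: no, ab/abab meet in 3. 3a->3: no, ab/bba meet in 3. Open state 4: 3a->4.
abb: 3b undefined. 3b->0: ok.
abaa: 4a undefined. 4a->0: no, abaa/baa meet in 0. 4a->1: no, abaa/a meet in 1. 4a->2: no, abaa/b meet in 2. 4a->3: ok.
abab: 4b undefined. 4b->0: ok.
All examples now run through 5 states with every (state, symbol) defined. Accept strings end in {3}, Reject strings end in {0,1,2,4}; accept={3}.

states=5 start=0 accept={3} delta: 0a->1 0b->2 1a->0 1b->3 2a->1 2b->3 3a->4 3b->0 4a->3 4b->0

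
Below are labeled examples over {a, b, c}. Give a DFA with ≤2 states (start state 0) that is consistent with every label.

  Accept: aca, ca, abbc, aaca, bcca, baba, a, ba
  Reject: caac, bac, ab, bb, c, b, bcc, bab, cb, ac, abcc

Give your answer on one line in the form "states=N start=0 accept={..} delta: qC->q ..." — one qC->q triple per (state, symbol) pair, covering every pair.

states=2 start=0 accept={0} delta: 0a->0 0b->1 0c->1 1a->0 1b->1 1c->0

State merging on the prefix tree: take the shortest (then alphabetical) example prefix whose next move is undefined and point that move at state 0, else 1, else 2, ...; a target is out if some Accept/Reject pair would then sit in one state with the same input left (inseparable). If every existing state is out, open a new one.
a: 0a undefined. 0a->0: ok.
b: 0b undefined. 0b->0: no, abbc/bac meet in 0 with "c" left. Open state 1: 0b->1.
c: 0c undefined. 0c->0: no, aca/caac meet in 0. 0c->1: ok.
ba: 1a undefined. 1a->0: ok.
bb: 1b undefined. 1b->0: no, aca/bb meet in 0. 1b->1: ok.
bc: 1c undefined. 1c->0: ok.
All examples now run through 2 states with every (state, symbol) defined. Accept strings end in {0}, Reject strings end in {1}; accept={0}.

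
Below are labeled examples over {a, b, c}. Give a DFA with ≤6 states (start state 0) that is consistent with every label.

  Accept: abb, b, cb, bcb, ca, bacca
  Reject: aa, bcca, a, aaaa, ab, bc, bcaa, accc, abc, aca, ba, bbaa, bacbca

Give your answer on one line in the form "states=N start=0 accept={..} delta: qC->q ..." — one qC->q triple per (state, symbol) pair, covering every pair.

states=4 start=0 accept={0} delta: 0a->1 0b->0 0c->2 1a->1 1b->2 1c->3 2a->0 2b->0 2c->1 3a->1 3b->1 3c->2

Grow the machine one transition at a time. Run the examples from 0; the earliest place one falls off (shortest prefix, ties alphabetical) gets sent to the lowest-numbered state that keeps every Accept/Reject pair distinguishable — a pair clashes when both reach the same state with identical unread suffix — and to a fresh state only if none does.
a: 0a undefined. 0a->0: no, b/ab meet in 0 with "b" left. Open state 1: 0a->1.
b: 0b undefined. 0b->0: ok.
c: 0c undefined. 0c->0: no, b/bc meet in 0. 0c->1: no, cb/ab meet in 1 with "b" left. Open state 2: 0c->2.
aa: 1a undefined. 1a->0: no, b/aa meet in 0. 1a->1: ok.
ab: 1b undefined. 1b->0: no, abb/ab meet in 0. 1b->1: no, abb/aa meet in 1. 1b->2: ok.
ac: 1c undefined. 1c->0: no, ca/bacbca meet in 2 with "a" left. 1c->1: no, bacca/aa meet in 1. 1c->2: no, ca/aca meet in 2 with "a" left. Open state 3: 1c->3.
ca: 2a undefined. 2a->0: ok.
cb: 2b undefined. 2b->0: ok.
abc: 2c undefined. 2c->0: no, abb/abc meet in 0. 2c->1: ok.
aca: 3a undefined. 3a->0: no, abb/aca meet in 0. 3a->1: ok.
acc: 3c undefined. 3c->0: no, bacca/aa meet in 1. 3c->1: no, bacca/aa meet in 1. 3c->2: ok.
bacb: 3b undefined. 3b->0: no, abb/bacbca meet in 0. 3b->1: ok.
All examples now run through 4 states with every (state, symbol) defined. Accept strings end in {0}, Reject strings end in {1,2}; accept={0}.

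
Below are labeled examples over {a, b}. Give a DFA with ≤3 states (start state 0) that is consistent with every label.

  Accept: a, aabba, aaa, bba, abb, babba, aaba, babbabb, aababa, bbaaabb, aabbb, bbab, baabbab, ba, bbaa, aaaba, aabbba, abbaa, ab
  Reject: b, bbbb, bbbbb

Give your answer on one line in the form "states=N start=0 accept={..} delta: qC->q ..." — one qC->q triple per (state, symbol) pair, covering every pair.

Grow the machine one transition at a time. Run the examples from 0; the earliest place one falls off (shortest prefix, ties alphabetical) gets sent to the lowest-numbered state that keeps every Accept/Reject pair distinguishable — a pair clashes when both reach the same state with identical unread suffix — and to a fresh state only if none does.
a: 0a undefined. 0a->0: no, ab/b meet in 0 with "b" left. Open state 1: 0a->1.
b: 0b undefined. 0b->0: ok.
aa: 1a undefined. 1a->0: no, aabbb/b meet in 0. 1a->1: ok.
ab: 1b undefined. 1b->0: no, abb/b meet in 0. 1b->1: ok.
All examples now run through 2 states with every (state, symbol) defined. Accept strings end in {1}, Reject strings end in {0}; accept={1}.

states=2 start=0 accept={1} delta: 0a->1 0b->0 1a->1 1b->1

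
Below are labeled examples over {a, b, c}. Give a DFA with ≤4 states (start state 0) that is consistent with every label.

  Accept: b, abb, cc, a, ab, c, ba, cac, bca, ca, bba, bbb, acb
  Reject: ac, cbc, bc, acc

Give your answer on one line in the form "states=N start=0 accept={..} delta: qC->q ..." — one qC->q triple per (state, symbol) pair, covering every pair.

Grow the machine one transition at a time. Run the examples from 0; the earliest place one falls off (shortest prefix, ties alphabetical) gets sent to the lowest-numbered state that keeps every Accept/Reject pair distinguishable — a pair clashes when both reach the same state with identical unread suffix — and to a fresh state only if none does.
a: 0a undefined. 0a->0: no, cc/acc meet in 0 with "cc" left. Open state 1: 0a->1.
b: 0b undefined. 0b->0: no, c/bc meet in 0 with "c" left. 0b->1: ok.
c: 0c undefined. 0c->0: no, cac/ac meet in 1 with "c" left. 0c->1: no, cc/ac meet in 1 with "c" left. Open state 2: 0c->2.
ab: 1b undefined. 1b->0: ok.
ac: 1c undefined. 1c->0: no, ab/ac meet in 0. 1c->1: no, b/ac meet in 1. 1c->2: no, cc/acc meet in 2 with "c" left. Open state 3: 1c->3.
ba: 1a undefined. 1a->0: ok.
ca: 2a undefined. 2a->0: ok.
cb: 2b undefined. 2b->0: no, c/cbc meet in 2. 2b->1: ok.
cc: 2c undefined. 2c->0: ok.
acb: 3b undefined. 3b->0: ok.
acc: 3c undefined. 3c->0: no, cc/acc meet in 0. 3c->1: no, b/acc meet in 1. 3c->2: no, c/acc meet in 2. 3c->3: ok.
bca: 3a undefined. 3a->0: ok.
All examples now run through 4 states with every (state, symbol) defined. Accept strings end in {0,1,2}, Reject strings end in {3}; accept={0,1,2}.

states=4 start=0 accept={0,1,2} delta: 0a->1 0b->1 0c->2 1a->0 1b->0 1c->3 2a->0 2b->1 2c->0 3a->0 3b->0 3c->3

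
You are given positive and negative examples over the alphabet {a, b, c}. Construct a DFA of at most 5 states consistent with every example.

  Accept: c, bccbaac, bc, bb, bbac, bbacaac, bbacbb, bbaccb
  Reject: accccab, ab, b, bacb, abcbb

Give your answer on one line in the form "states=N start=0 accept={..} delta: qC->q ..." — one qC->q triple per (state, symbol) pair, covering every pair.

states=4 start=0 accept={0,2,3} delta: 0a->0 0b->1 0c->0 1a->0 1b->2 1c->2 2a->2 2b->0 2c->3 3a->0 3b->1 3c->1

Grow the machine one transition at a time. Run the examples from 0; the earliest place one falls off (shortest prefix, ties alphabetical) gets sent to the lowest-numbered state that keeps every Accept/Reject pair distinguishable — a pair clashes when both reach the same state with identical unread suffix — and to a fresh state only if none does.
a: 0a undefined. 0a->0: ok.
b: 0b undefined. 0b->0: no, bb/ab meet in 0. Open state 1: 0b->1.
c: 0c undefined. 0c->0: ok.
ba: 1a undefined. 1a->0: ok.
bb: 1b undefined. 1b->0: no, bbaccb/accccab meet in 1. 1b->1: no, bb/accccab meet in 1. Open state 2: 1b->2.
bc: 1c undefined. 1c->0: no, bb/abcbb meet in 2. 1c->1: no, bc/accccab meet in 1. 1c->2: ok.
bba: 2a undefined. 2a->0: no, bbaccb/accccab meet in 1. 2a->1: no, bbacbb/abcbb meet in 2 with "bb" left. 2a->2: ok.
bcc: 2c undefined. 2c->0: no, bbaccb/accccab meet in 1. 2c->1: no, bccbaac/accccab meet in 1. 2c->2: no, bbacbb/abcbb meet in 2 with "bb" left. Open state 3: 2c->3.
abcb: 2b undefined. 2b->0: ok.
bccb: 3b undefined. 3b->0: no, bbacbb/accccab meet in 1. 3b->1: ok.
bbaca: 3a undefined. 3a->0: ok.
bbacc: 3c undefined. 3c->0: no, bbaccb/accccab meet in 1. 3c->1: ok.
All examples now run through 4 states with every (state, symbol) defined. Accept strings end in {0,2,3}, Reject strings end in {1}; accept={0,2,3}.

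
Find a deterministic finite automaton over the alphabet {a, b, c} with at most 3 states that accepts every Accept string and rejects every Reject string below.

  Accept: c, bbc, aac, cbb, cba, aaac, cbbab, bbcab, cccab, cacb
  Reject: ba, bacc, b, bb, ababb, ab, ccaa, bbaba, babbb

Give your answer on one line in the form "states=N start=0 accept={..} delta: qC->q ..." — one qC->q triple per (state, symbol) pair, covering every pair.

Fold the examples into a partial DFA from state 0: repeatedly fix the first undefined (state, symbol) met by the shortest-then-alphabetical prefix, trying targets in increasing order and rejecting any under which an Accept and a Reject string meet in one state with the same remainder; add a state when all current targets are rejected. Accepting states are where Accept strings end.
a: 0a undefined. 0a->0: ok.
b: 0b undefined. 0b->0: ok.
c: 0c undefined. 0c->0: no, c/ba meet in 0. Open state 1: 0c->1.
ca: 1a undefined. 1a->0: no, bbcab/ba meet in 0. 1a->1: ok.
cb: 1b undefined. 1b->0: no, cbb/ba meet in 0. 1b->1: ok.
cc: 1c undefined. 1c->0: no, cacb/ba meet in 0. 1c->1: no, c/bacc meet in 1. Open state 2: 1c->2.
cca: 2a undefined. 2a->0: ok.
ccc: 2c undefined. 2c->0: no, cccab/ba meet in 0. 2c->1: ok.
cacb: 2b undefined. 2b->0: no, cacb/ba meet in 0. 2b->1: ok.
All examples now run through 3 states with every (state, symbol) defined. Accept strings end in {1}, Reject strings end in {0,2}; accept={1}.

states=3 start=0 accept={1} delta: 0a->0 0b->0 0c->1 1a->1 1b->1 1c->2 2a->0 2b->1 2c->1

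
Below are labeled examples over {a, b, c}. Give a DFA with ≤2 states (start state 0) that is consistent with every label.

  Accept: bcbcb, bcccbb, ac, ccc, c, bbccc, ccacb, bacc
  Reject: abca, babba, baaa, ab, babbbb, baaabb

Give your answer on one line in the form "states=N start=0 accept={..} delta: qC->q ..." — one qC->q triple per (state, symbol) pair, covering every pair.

State merging on the prefix tree: take the shortest (then alphabetical) example prefix whose next move is undefined and point that move at state 0, else 1, else 2, ...; a target is out if some Accept/Reject pair would then sit in one state with the same input left (inseparable). If every existing state is out, open a new one.
a: 0a undefined. 0a->0: ok.
b: 0b undefined. 0b->0: ok.
c: 0c undefined. 0c->0: no, bcbcb/abca meet in 0. Open state 1: 0c->1.
cc: 1c undefined. 1c->0: no, bacc/babba meet in 0. 1c->1: ok.
bcb: 1b undefined. 1b->0: no, bcbcb/babba meet in 0. 1b->1: ok.
cca: 1a undefined. 1a->0: ok.
All examples now run through 2 states with every (state, symbol) defined. Accept strings end in {1}, Reject strings end in {0}; accept={1}.

states=2 start=0 accept={1} delta: 0a->0 0b->0 0c->1 1a->0 1b->1 1c->1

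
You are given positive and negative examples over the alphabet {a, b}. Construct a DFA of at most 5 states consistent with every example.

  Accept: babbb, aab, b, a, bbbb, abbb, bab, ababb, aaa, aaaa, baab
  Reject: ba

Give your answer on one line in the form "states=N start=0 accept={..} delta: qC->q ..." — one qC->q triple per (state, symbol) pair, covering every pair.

states=3 start=0 accept={0,1} delta: 0a->0 0b->1 1a->2 1b->0 2a->0 2b->0

Fold the examples into a partial DFA from state 0: repeatedly fix the first undefined (state, symbol) met by the shortest-then-alphabetical prefix, trying targets in increasing order and rejecting any under which an Accept and a Reject string meet in one state with the same remainder; add a state when all current targets are rejected. Accepting states are where Accept strings end.
a: 0a undefined. 0a->0: ok.
b: 0b undefined. 0b->0: no, babbb/ba meet in 0. Open state 1: 0b->1.
ba: 1a undefined. 1a->0: no, a/ba meet in 0. 1a->1: no, aab/ba meet in 1. Open state 2: 1a->2.
bb: 1b undefined. 1b->0: ok.
baa: 2a undefined. 2a->0: ok.
bab: 2b undefined. 2b->0: ok.
All examples now run through 3 states with every (state, symbol) defined. Accept strings end in {0,1}, Reject strings end in {2}; accept={0,1}.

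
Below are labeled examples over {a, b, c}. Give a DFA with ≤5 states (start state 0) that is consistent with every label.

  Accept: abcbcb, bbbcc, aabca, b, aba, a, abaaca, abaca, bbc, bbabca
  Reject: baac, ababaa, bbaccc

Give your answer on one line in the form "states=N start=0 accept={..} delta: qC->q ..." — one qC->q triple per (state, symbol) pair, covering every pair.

states=4 start=0 accept={0,1,3} delta: 0a->0 0b->1 0c->2 1a->1 1b->2 1c->2 2a->3 2b->0 2c->0 3a->2 3b->0 3c->2

State merging on the prefix tree: take the shortest (then alphabetical) example prefix whose next move is undefined and point that move at state 0, else 1, else 2, ...; a target is out if some Accept/Reject pair would then sit in one state with the same input left (inseparable). If every existing state is out, open a new one.
a: 0a undefined. 0a->0: ok.
b: 0b undefined. 0b->0: no, b/ababaa meet in 0. Open state 1: 0b->1.
ba: 1a undefined. 1a->0: no, aba/ababaa meet in 0. 1a->1: ok.
bb: 1b undefined. 1b->0: no, a/ababaa meet in 0. 1b->1: no, b/ababaa meet in 1. Open state 2: 1b->2.
abc: 1c undefined. 1c->0: no, aabca/baac meet in 0. 1c->1: no, aabca/baac meet in 1. 1c->2: ok.
bba: 2a undefined. 2a->0: no, aabca/ababaa meet in 0. 2a->1: no, aabca/ababaa meet in 1. 2a->2: no, aabca/baac meet in 2. Open state 3: 2a->3.
bbb: 2b undefined. 2b->0: ok.
bbc: 2c undefined. 2c->0: ok.
bbab: 3b undefined. 3b->0: ok.
bbac: 3c undefined. 3c->0: no, bbbcc/bbaccc meet in 0 with "cc" left. 3c->1: no, a/bbaccc meet in 0. 3c->2: ok.
bbbc: 0c undefined. 0c->0: no, bbbcc/bbaccc meet in 0. 0c->1: no, abcbcb/baac meet in 2. 0c->2: ok.
ababaa: 3a undefined. 3a->0: no, abcbcb/ababaa meet in 0. 3a->1: no, b/ababaa meet in 1. 3a->2: ok.
All examples now run through 4 states with every (state, symbol) defined. Accept strings end in {0,1,3}, Reject strings end in {2}; accept={0,1,3}.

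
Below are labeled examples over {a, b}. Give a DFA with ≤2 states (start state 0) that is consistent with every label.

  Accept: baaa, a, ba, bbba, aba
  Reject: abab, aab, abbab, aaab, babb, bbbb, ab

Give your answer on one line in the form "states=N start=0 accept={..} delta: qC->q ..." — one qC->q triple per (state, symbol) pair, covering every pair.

Fold the examples into a partial DFA from state 0: repeatedly fix the first undefined (state, symbol) met by the shortest-then-alphabetical prefix, trying targets in increasing order and rejecting any under which an Accept and a Reject string meet in one state with the same remainder; add a state when all current targets are rejected. Accepting states are where Accept strings end.
a: 0a undefined. 0a->0: ok.
b: 0b undefined. 0b->0: no, baaa/abab meet in 0. Open state 1: 0b->1.
ba: 1a undefined. 1a->0: ok.
bb: 1b undefined. 1b->0: no, baaa/babb meet in 0. 1b->1: ok.
All examples now run through 2 states with every (state, symbol) defined. Accept strings end in {0}, Reject strings end in {1}; accept={0}.

states=2 start=0 accept={0} delta: 0a->0 0b->1 1a->0 1b->1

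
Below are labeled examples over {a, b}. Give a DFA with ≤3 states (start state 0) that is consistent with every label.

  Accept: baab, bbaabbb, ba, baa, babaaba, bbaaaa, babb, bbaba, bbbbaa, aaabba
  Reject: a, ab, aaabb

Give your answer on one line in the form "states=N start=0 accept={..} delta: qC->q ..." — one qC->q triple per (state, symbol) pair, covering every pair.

Fold the examples into a partial DFA from state 0: repeatedly fix the first undefined (state, symbol) met by the shortest-then-alphabetical prefix, trying targets in increasing order and rejecting any under which an Accept and a Reject string meet in one state with the same remainder; add a state when all current targets are rejected. Accepting states are where Accept strings end.
a: 0a undefined. 0a->0: ok.
b: 0b undefined. 0b->0: no, baab/a meet in 0. Open state 1: 0b->1.
ba: 1a undefined. 1a->0: no, baab/ab meet in 1. 1a->1: no, baab/aaabb meet in 1 with "b" left. Open state 2: 1a->2.
bb: 1b undefined. 1b->0: no, bbaabbb/ab meet in 1. 1b->1: ok.
baa: 2a undefined. 2a->0: no, baab/ab meet in 1. 2a->1: no, baab/ab meet in 1. 2a->2: ok.
bab: 2b undefined. 2b->0: no, baab/a meet in 0. 2b->1: no, baab/ab meet in 1. 2b->2: ok.
All examples now run through 3 states with every (state, symbol) defined. Accept strings end in {2}, Reject strings end in {0,1}; accept={2}.

states=3 start=0 accept={2} delta: 0a->0 0b->1 1a->2 1b->1 2a->2 2b->2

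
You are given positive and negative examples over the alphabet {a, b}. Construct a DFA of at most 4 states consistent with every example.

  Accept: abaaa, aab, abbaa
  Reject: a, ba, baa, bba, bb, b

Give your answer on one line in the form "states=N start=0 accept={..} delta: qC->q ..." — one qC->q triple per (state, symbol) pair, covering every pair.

Grow the machine one transition at a time. Run the examples from 0; the earliest place one falls off (shortest prefix, ties alphabetical) gets sent to the lowest-numbered state that keeps every Accept/Reject pair distinguishable — a pair clashes when both reach the same state with identical unread suffix — and to a fresh state only if none does.
a: 0a undefined. 0a->0: no, aab/b meet in 0 with "b" left. Open state 1: 0a->1.
b: 0b undefined. 0b->0: ok.
aa: 1a undefined. 1a->0: no, aab/baa meet in 0. 1a->1: ok.
ab: 1b undefined. 1b->0: no, abaaa/a meet in 1. 1b->1: no, abaaa/a meet in 1. Open state 2: 1b->2.
aba: 2a undefined. 2a->0: no, abaaa/a meet in 1. 2a->1: no, abaaa/a meet in 1. 2a->2: ok.
abb: 2b undefined. 2b->0: no, abbaa/a meet in 1. 2b->1: no, abbaa/a meet in 1. 2b->2: ok.
All examples now run through 3 states with every (state, symbol) defined. Accept strings end in {2}, Reject strings end in {0,1}; accept={2}.

states=3 start=0 accept={2} delta: 0a->1 0b->0 1a->1 1b->2 2a->2 2b->2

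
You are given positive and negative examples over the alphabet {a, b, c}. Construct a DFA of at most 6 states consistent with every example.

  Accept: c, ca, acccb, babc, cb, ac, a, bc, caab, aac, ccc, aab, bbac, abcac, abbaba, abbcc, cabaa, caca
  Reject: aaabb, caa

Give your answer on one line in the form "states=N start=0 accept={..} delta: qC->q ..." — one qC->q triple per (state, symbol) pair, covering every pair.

Grow the machine one transition at a time. Run the examples from 0; the earliest place one falls off (shortest prefix, ties alphabetical) gets sent to the lowest-numbered state that keeps every Accept/Reject pair distinguishable — a pair clashes when both reach the same state with identical unread suffix — and to a fresh state only if none does.
a: 0a undefined. 0a->0: ok.
b: 0b undefined. 0b->0: no, a/aaabb meet in 0. Open state 1: 0b->1.
c: 0c undefined. 0c->0: no, c/caa meet in 0. 0c->1: no, cb/aaabb meet in 1 with "b" left. Open state 2: 0c->2.
ba: 1a undefined. 1a->0: ok.
bb: 1b undefined. 1b->0: no, a/aaabb meet in 0. 1b->1: no, aab/aaabb meet in 1. 1b->2: no, c/aaabb meet in 2. Open state 3: 1b->3.
bc: 1c undefined. 1c->0: ok.
ca: 2a undefined. 2a->0: no, ca/caa meet in 0. 2a->1: no, babc/caa meet in 0. 2a->2: no, c/caa meet in 2. 2a->3: no, ca/aaabb meet in 3. Open state 4: 2a->4.
cb: 2b undefined. 2b->0: ok.
cc: 2c undefined. 2c->0: ok.
bba: 3a undefined. 3a->0: ok.
caa: 4a undefined. 4a->0: no, acccb/caa meet in 0. 4a->1: no, caab/aaabb meet in 3. 4a->2: no, c/caa meet in 2. 4a->3: ok.
cab: 4b undefined. 4b->0: ok.
cac: 4c undefined. 4c->0: ok.
abbc: 3c undefined. 3c->0: ok.
caab: 3b undefined. 3b->0: ok.
All examples now run through 5 states with every (state, symbol) defined. Accept strings end in {0,1,2,4}, Reject strings end in {3}; accept={0,1,2,4}.

states=5 start=0 accept={0,1,2,4} delta: 0a->0 0b->1 0c->2 1a->0 1b->3 1c->0 2a->4 2b->0 2c->0 3a->0 3b->0 3c->0 4a->3 4b->0 4c->0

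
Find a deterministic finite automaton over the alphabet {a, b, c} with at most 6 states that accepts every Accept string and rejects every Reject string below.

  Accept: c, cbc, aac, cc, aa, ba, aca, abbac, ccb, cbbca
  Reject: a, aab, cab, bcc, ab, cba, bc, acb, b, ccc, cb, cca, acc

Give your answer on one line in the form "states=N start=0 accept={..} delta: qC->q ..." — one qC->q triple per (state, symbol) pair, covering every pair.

states=5 start=0 accept={0,2,4} delta: 0a->1 0b->1 0c->2 1a->0 1b->1 1c->1 2a->0 2b->3 2c->4 3a->1 3b->0 3c->0 4a->1 4b->0 4c->1

Grow the machine one transition at a time. Run the examples from 0; the earliest place one falls off (shortest prefix, ties alphabetical) gets sent to the lowest-numbered state that keeps every Accept/Reject pair distinguishable — a pair clashes when both reach the same state with identical unread suffix — and to a fresh state only if none does.
a: 0a undefined. 0a->0: no, cc/acc meet in 0 with "cc" left. Open state 1: 0a->1.
b: 0b undefined. 0b->0: no, c/bc meet in 0 with "c" left. 0b->1: ok.
c: 0c undefined. 0c->0: no, c/ccc meet in 0. 0c->1: no, c/a meet in 1. Open state 2: 0c->2.
aa: 1a undefined. 1a->0: ok.
ab: 1b undefined. 1b->0: no, aa/ab meet in 0. 1b->1: ok.
ac: 1c undefined. 1c->0: no, c/bcc meet in 2. 1c->1: ok.
ca: 2a undefined. 2a->0: ok.
cb: 2b undefined. 2b->0: no, aa/cb meet in 0. 2b->1: no, cbc/a meet in 1. 2b->2: no, c/cb meet in 2. Open state 3: 2b->3.
cc: 2c undefined. 2c->0: no, c/ccc meet in 2. 2c->1: no, cc/a meet in 1. 2c->2: no, c/ccc meet in 2. 2c->3: no, cbc/ccc meet in 3 with "c" left. Open state 4: 2c->4.
cba: 3a undefined. 3a->0: no, aa/cba meet in 0. 3a->1: ok.
cbb: 3b undefined. 3b->0: ok.
cbc: 3c undefined. 3c->0: ok.
cca: 4a undefined. 4a->0: no, cbc/cca meet in 0. 4a->1: ok.
ccb: 4b undefined. 4b->0: ok.
ccc: 4c undefined. 4c->0: no, cbc/ccc meet in 0. 4c->1: ok.
All examples now run through 5 states with every (state, symbol) defined. Accept strings end in {0,2,4}, Reject strings end in {1,3}; accept={0,2,4}.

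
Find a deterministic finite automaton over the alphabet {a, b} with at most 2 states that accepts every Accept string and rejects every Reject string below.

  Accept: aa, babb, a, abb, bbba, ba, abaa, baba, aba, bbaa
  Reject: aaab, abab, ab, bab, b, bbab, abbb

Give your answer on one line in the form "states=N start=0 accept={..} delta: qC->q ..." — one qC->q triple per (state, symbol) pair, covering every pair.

states=2 start=0 accept={0} delta: 0a->0 0b->1 1a->0 1b->0

Grow the machine one transition at a time. Run the examples from 0; the earliest place one falls off (shortest prefix, ties alphabetical) gets sent to the lowest-numbered state that keeps every Accept/Reject pair distinguishable — a pair clashes when both reach the same state with identical unread suffix — and to a fresh state only if none does.
a: 0a undefined. 0a->0: ok.
b: 0b undefined. 0b->0: no, aa/aaab meet in 0. Open state 1: 0b->1.
ba: 1a undefined. 1a->0: ok.
bb: 1b undefined. 1b->0: ok.
All examples now run through 2 states with every (state, symbol) defined. Accept strings end in {0}, Reject strings end in {1}; accept={0}.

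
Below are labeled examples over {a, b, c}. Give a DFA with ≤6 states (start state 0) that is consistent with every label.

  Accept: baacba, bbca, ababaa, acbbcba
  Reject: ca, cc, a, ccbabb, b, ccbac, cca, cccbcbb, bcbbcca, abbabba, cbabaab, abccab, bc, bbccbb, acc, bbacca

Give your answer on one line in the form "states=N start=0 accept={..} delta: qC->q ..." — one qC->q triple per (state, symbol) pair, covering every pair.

State merging on the prefix tree: take the shortest (then alphabetical) example prefix whose next move is undefined and point that move at state 0, else 1, else 2, ...; a target is out if some Accept/Reject pair would then sit in one state with the same input left (inseparable). If every existing state is out, open a new one.
a: 0a undefined. 0a->0: ok.
b: 0b undefined. 0b->0: no, bbca/ca meet in 0 with "ca" left. Open state 1: 0b->1.
c: 0c undefined. 0c->0: ok.
ba: 1a undefined. 1a->0: no, baacba/ca meet in 0. 1a->1: ok.
bb: 1b undefined. 1b->0: no, bbca/ca meet in 0. 1b->1: no, ababaa/ccbabb meet in 1. Open state 2: 1b->2.
bc: 1c undefined. 1c->0: no, baacba/b meet in 1. 1c->1: ok.
bba: 2a undefined. 2a->0: no, baacba/ca meet in 0. 2a->1: no, baacba/b meet in 1. 2a->2: no, baacba/abccab meet in 2. Open state 3: 2a->3.
bbc: 2c undefined. 2c->0: no, bbca/ca meet in 0. 2c->1: no, bbca/b meet in 1. 2c->2: ok.
bbac: 3c undefined. 3c->0: ok.
bcbb: 2b undefined. 2b->0: no, acbbcba/ca meet in 0. 2b->1: no, acbbcba/ccbabb meet in 1. 2b->2: no, baacba/bcbbcca meet in 3. 2b->3: no, baacba/ccbabb meet in 3. Open state 4: 2b->4.
abbab: 3b undefined. 3b->0: ok.
bcbbc: 4c undefined. 4c->0: ok.
ababaa: 3a undefined. 3a->0: no, ababaa/ca meet in 0. 3a->1: no, ababaa/b meet in 1. 3a->2: no, ababaa/abccab meet in 2. 3a->3: ok.
bbccbb: 4b undefined. 4b->0: ok.
acbbcba: 4a undefined. 4a->0: no, acbbcba/ca meet in 0. 4a->1: no, acbbcba/b meet in 1. 4a->2: no, acbbcba/abccab meet in 2. 4a->3: ok.
All examples now run through 5 states with every (state, symbol) defined. Accept strings end in {3}, Reject strings end in {0,1,2,4}; accept={3}.

states=5 start=0 accept={3} delta: 0a->0 0b->1 0c->0 1a->1 1b->2 1c->1 2a->3 2b->4 2c->2 3a->3 3b->0 3c->0 4a->3 4b->0 4c->0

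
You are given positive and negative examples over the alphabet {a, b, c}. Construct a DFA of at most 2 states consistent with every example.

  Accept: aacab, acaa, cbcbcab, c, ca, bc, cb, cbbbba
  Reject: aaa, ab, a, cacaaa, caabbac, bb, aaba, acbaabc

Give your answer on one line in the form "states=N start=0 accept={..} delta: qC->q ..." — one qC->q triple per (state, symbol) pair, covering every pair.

states=2 start=0 accept={1} delta: 0a->0 0b->0 0c->1 1a->1 1b->1 1c->0

Fold the examples into a partial DFA from state 0: repeatedly fix the first undefined (state, symbol) met by the shortest-then-alphabetical prefix, trying targets in increasing order and rejecting any under which an Accept and a Reject string meet in one state with the same remainder; add a state when all current targets are rejected. Accepting states are where Accept strings end.
a: 0a undefined. 0a->0: ok.
b: 0b undefined. 0b->0: ok.
c: 0c undefined. 0c->0: no, aacab/aaa meet in 0. Open state 1: 0c->1.
ca: 1a undefined. 1a->0: no, aacab/aaa meet in 0. 1a->1: ok.
cb: 1b undefined. 1b->0: no, aacab/aaa meet in 0. 1b->1: ok.
cac: 1c undefined. 1c->0: ok.
All examples now run through 2 states with every (state, symbol) defined. Accept strings end in {1}, Reject strings end in {0}; accept={1}.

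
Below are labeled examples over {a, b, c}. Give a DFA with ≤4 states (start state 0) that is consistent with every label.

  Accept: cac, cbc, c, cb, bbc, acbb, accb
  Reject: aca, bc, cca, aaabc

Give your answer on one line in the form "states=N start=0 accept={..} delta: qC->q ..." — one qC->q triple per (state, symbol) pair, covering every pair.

states=3 start=0 accept={0,1} delta: 0a->0 0b->1 0c->1 1a->2 1b->0 1c->2 2a->2 2b->0 2c->0

State merging on the prefix tree: take the shortest (then alphabetical) example prefix whose next move is undefined and point that move at state 0, else 1, else 2, ...; a target is out if some Accept/Reject pair would then sit in one state with the same input left (inseparable). If every existing state is out, open a new one.
a: 0a undefined. 0a->0: ok.
b: 0b undefined. 0b->0: no, c/bc meet in 0 with "c" left. Open state 1: 0b->1.
c: 0c undefined. 0c->0: no, cac/aca meet in 0. 0c->1: ok.
bb: 1b undefined. 1b->0: ok.
bc: 1c undefined. 1c->0: no, cb/bc meet in 0. 1c->1: no, cbc/bc meet in 1. Open state 2: 1c->2.
ca: 1a undefined. 1a->0: no, cb/aca meet in 0. 1a->1: no, cac/bc meet in 2. 1a->2: ok.
cac: 2c undefined. 2c->0: ok.
cca: 2a undefined. 2a->0: no, cac/cca meet in 0. 2a->1: no, cbc/cca meet in 1. 2a->2: ok.
accb: 2b undefined. 2b->0: ok.
All examples now run through 3 states with every (state, symbol) defined. Accept strings end in {0,1}, Reject strings end in {2}; accept={0,1}.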